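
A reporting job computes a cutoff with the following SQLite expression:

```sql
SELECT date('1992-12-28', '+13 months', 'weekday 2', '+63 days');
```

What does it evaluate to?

1994-04-05

Adding +13 months to 1992-12-28 gives 1994-01-28.
`weekday 2` advances to the next Tuesday; 1994-01-28 is a Friday, so it moves forward to 1994-02-01.
Applying '+63 days' to 1994-02-01: counting 63 days forward gives 1994-04-05.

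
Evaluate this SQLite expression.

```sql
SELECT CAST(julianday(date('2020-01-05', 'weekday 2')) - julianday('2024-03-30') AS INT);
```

`weekday 2` advances to the next Tuesday; 2020-01-05 is a Sunday, so it moves forward to 2020-01-07.
24 days remain in January 2020 after the 7th (31 − 7).
Full months from February 2020 through February 2024 contribute their day counts.
Then 30 days into March 2024.
Total: 24 + 29 + 31 + 30 + 31 + 30 + 31 + 31 + 30 + 31 + 30 + 31 + 31 + 28 + 31 + 30 + 31 + 30 + 31 + 31 + 30 + 31 + 30 + 31 + 31 + 28 + 31 + 30 + 31 + 30 + 31 + 31 + 30 + 31 + 30 + 31 + 31 + 28 + 31 + 30 + 31 + 30 + 31 + 31 + 30 + 31 + 30 + 31 + 31 + 29 + 30 = 1544.
The subtraction is earlier − later, so the result is −1544 → -1544.

-1544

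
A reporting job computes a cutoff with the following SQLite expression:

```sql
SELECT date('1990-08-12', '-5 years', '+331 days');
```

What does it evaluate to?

1986-07-09

Adding -5 years to 1990-08-12 gives 1985-08-12.
Applying '+331 days' to 1985-08-12: counting 331 days forward gives 1986-07-09.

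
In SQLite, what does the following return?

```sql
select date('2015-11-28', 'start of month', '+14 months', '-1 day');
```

`start of month` rewinds 2015-11-28 to 2015-11-01.
Adding +14 months to 2015-11-01 gives 2017-01-01.
Going back 1 day from 2017-01-01 reaches 2016-12-31 (last day of December, 31 days).

2016-12-31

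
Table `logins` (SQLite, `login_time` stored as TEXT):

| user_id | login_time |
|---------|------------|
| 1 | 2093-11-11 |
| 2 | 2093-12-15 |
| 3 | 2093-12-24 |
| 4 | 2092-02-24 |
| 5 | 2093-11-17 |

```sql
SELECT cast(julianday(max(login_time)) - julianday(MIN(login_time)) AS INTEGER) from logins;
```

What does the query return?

MIN = 2092-02-24, MAX = 2093-12-24.
5 days remain in February 2092 after the 24th (29 − 24).
Full months from March 2092 through November 2093 contribute their day counts.
Then 24 days into December 2093.
Total: 5 + 31 + 30 + 31 + 30 + 31 + 31 + 30 + 31 + 30 + 31 + 31 + 28 + 31 + 30 + 31 + 30 + 31 + 31 + 30 + 31 + 30 + 24 = 669.

669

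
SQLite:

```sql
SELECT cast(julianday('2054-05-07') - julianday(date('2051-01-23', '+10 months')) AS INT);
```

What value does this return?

Adding +10 months to 2051-01-23 gives 2051-11-23.
7 days remain in November 2051 after the 23rd (30 − 23).
Full months from December 2051 through April 2054 contribute their day counts.
Then 7 days into May 2054.
Total: 7 + 31 + 31 + 29 + 31 + 30 + 31 + 30 + 31 + 31 + 30 + 31 + 30 + 31 + 31 + 28 + 31 + 30 + 31 + 30 + 31 + 31 + 30 + 31 + 30 + 31 + 31 + 28 + 31 + 30 + 7 = 896.

896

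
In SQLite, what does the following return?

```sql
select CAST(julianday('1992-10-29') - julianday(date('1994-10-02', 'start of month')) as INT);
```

-702

`start of month` rewinds 1994-10-02 to 1994-10-01.
2 days remain in October 1992 after the 29th (31 − 29).
Full months from November 1992 through September 1994 contribute their day counts.
Then 1 day into October 1994.
Total: 2 + 30 + 31 + 31 + 28 + 31 + 30 + 31 + 30 + 31 + 31 + 30 + 31 + 30 + 31 + 31 + 28 + 31 + 30 + 31 + 30 + 31 + 31 + 30 + 1 = 702.
The subtraction is earlier − later, so the result is −702 → -702.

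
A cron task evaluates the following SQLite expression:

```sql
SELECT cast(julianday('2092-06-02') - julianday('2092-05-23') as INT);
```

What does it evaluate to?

8 days remain in May 2092 after the 23rd (31 − 23).
Then 2 days into June 2092.
Total: 8 + 2 = 10.

10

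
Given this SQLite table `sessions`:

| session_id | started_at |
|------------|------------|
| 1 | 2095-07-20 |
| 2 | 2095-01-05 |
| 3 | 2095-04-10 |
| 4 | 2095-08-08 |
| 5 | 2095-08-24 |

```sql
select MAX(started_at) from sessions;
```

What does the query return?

2095-08-24

MAX over {2095-01-05, 2095-04-10, 2095-07-20, 2095-08-08, 2095-08-24}.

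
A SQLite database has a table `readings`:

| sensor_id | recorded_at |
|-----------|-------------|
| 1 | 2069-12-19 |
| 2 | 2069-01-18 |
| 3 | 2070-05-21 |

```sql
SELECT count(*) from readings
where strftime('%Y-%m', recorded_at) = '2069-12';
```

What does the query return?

1

Rows with year-month 2069-12: 2069-12-19 → 1.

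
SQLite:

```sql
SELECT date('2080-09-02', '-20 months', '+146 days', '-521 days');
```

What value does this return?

Adding -20 months to 2080-09-02 gives 2079-01-02.
Applying '+146 days' to 2079-01-02: counting 146 days forward gives 2079-05-28.
Applying '-521 days' to 2079-05-28: counting 521 days back gives 2077-12-23.

2077-12-23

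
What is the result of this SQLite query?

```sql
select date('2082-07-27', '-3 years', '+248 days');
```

Adding -3 years to 2082-07-27 gives 2079-07-27.
Applying '+248 days' to 2079-07-27: counting 248 days forward gives 2080-03-31.

2080-03-31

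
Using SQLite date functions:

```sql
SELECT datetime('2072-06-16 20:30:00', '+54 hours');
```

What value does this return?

2072-06-19 02:30:00

+54 hours from 2072-06-16 20:30:00 is 2072-06-19 02:30:00 (crosses midnight).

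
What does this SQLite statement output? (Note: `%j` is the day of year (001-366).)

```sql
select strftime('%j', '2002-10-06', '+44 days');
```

First apply '+44 days': 2002-10-06 → 2002-11-19.
Day-of-year for 2002-11-19: days since 2002-01-01 inclusive = 323, zero-padded to 323.

323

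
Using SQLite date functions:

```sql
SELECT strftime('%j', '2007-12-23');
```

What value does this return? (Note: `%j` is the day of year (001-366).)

Day-of-year for 2007-12-23: days since 2007-01-01 inclusive = 357, zero-padded to 357.

357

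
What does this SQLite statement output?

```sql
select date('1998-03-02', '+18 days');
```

Advancing 18 more days within March lands on 1998-03-20.

1998-03-20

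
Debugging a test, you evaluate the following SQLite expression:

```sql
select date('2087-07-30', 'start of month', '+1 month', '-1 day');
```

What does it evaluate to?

`start of month` rewinds 2087-07-30 to 2087-07-01.
Adding +1 month to 2087-07-01 gives 2087-08-01.
Going back 1 day from 2087-08-01 reaches 2087-07-31 (last day of July, 31 days).

2087-07-31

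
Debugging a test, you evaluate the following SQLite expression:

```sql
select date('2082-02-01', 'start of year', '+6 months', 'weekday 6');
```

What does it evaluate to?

`start of year` rewinds 2082-02-01 to 2082-01-01.
Adding +6 months to 2082-01-01 gives 2082-07-01.
`weekday 6` advances to the next Saturday; 2082-07-01 is a Wednesday, so it moves forward to 2082-07-04.

2082-07-04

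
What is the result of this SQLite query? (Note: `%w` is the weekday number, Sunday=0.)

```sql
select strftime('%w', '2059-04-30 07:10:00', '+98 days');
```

3

First apply '+98 days': 2059-04-30 07:10:00 → 2059-08-06 07:10:00.
2059-08-06 is a Wednesday; with Sunday=0 that is 3.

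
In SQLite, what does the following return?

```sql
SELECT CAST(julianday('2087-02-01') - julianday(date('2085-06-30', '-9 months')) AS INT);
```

Adding -9 months to 2085-06-30 gives 2084-09-30.
0 days remain in September 2084 after the 30th (30 − 30).
Full months from October 2084 through January 2087 contribute their day counts.
Then 1 day into February 2087.
Total: 0 + 31 + 30 + 31 + 31 + 28 + 31 + 30 + 31 + 30 + 31 + 31 + 30 + 31 + 30 + 31 + 31 + 28 + 31 + 30 + 31 + 30 + 31 + 31 + 30 + 31 + 30 + 31 + 31 + 1 = 854.

854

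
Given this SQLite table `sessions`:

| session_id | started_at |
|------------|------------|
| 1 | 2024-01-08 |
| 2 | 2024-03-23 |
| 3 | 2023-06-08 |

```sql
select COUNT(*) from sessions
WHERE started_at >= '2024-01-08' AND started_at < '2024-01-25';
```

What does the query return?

Rows in [2024-01-08, 2024-01-25): 2024-01-08 → 1 row.

1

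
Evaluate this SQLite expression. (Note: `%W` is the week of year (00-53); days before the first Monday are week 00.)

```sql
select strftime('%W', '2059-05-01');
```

2059-05-01 is a Thursday. SQLite's %W counts Mondays since the year started; the result is 17.

17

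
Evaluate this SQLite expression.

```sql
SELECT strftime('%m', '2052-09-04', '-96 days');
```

05

First apply '-96 days': 2052-09-04 → 2052-05-31.
`%m` extracts the 2-digit month (01-12): 05.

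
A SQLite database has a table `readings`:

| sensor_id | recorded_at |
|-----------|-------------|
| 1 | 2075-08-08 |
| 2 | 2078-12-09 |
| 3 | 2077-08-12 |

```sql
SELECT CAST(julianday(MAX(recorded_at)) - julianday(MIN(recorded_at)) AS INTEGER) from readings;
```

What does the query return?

1219

MIN = 2075-08-08, MAX = 2078-12-09.
23 days remain in August 2075 after the 8th (31 − 8).
Full months from September 2075 through November 2078 contribute their day counts.
Then 9 days into December 2078.
Total: 23 + 30 + 31 + 30 + 31 + 31 + 29 + 31 + 30 + 31 + 30 + 31 + 31 + 30 + 31 + 30 + 31 + 31 + 28 + 31 + 30 + 31 + 30 + 31 + 31 + 30 + 31 + 30 + 31 + 31 + 28 + 31 + 30 + 31 + 30 + 31 + 31 + 30 + 31 + 30 + 9 = 1219.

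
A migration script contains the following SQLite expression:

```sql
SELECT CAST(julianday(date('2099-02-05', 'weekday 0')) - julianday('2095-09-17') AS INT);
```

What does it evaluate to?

`weekday 0` advances to the next Sunday; 2099-02-05 is a Thursday, so it moves forward to 2099-02-08.
13 days remain in September 2095 after the 17th (30 − 17).
Full months from October 2095 through January 2099 contribute their day counts.
Then 8 days into February 2099.
Total: 13 + 31 + 30 + 31 + 31 + 29 + 31 + 30 + 31 + 30 + 31 + 31 + 30 + 31 + 30 + 31 + 31 + 28 + 31 + 30 + 31 + 30 + 31 + 31 + 30 + 31 + 30 + 31 + 31 + 28 + 31 + 30 + 31 + 30 + 31 + 31 + 30 + 31 + 30 + 31 + 31 + 8 = 1240.

1240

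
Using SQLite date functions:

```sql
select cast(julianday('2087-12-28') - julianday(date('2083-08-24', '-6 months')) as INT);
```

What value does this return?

Adding -6 months to 2083-08-24 gives 2083-02-24.
4 days remain in February 2083 after the 24th (28 − 24).
Full months from March 2083 through November 2087 contribute their day counts.
Then 28 days into December 2087.
Total: 4 + 31 + 30 + 31 + 30 + 31 + 31 + 30 + 31 + 30 + 31 + 31 + 29 + 31 + 30 + 31 + 30 + 31 + 31 + 30 + 31 + 30 + 31 + 31 + 28 + 31 + 30 + 31 + 30 + 31 + 31 + 30 + 31 + 30 + 31 + 31 + 28 + 31 + 30 + 31 + 30 + 31 + 31 + 30 + 31 + 30 + 31 + 31 + 28 + 31 + 30 + 31 + 30 + 31 + 31 + 30 + 31 + 30 + 28 = 1768.

1768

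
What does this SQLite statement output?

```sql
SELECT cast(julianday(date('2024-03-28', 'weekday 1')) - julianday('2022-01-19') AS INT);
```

803

`weekday 1` advances to the next Monday; 2024-03-28 is a Thursday, so it moves forward to 2024-04-01.
12 days remain in January 2022 after the 19th (31 − 19).
Full months from February 2022 through March 2024 contribute their day counts.
Then 1 day into April 2024.
Total: 12 + 28 + 31 + 30 + 31 + 30 + 31 + 31 + 30 + 31 + 30 + 31 + 31 + 28 + 31 + 30 + 31 + 30 + 31 + 31 + 30 + 31 + 30 + 31 + 31 + 29 + 31 + 1 = 803.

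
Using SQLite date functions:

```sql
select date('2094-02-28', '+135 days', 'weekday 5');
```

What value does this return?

2094-07-16

Applying '+135 days' to 2094-02-28: counting 135 days forward gives 2094-07-13.
`weekday 5` advances to the next Friday; 2094-07-13 is a Tuesday, so it moves forward to 2094-07-16.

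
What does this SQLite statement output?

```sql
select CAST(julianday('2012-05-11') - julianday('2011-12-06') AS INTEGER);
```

157

25 days remain in December 2011 after the 6th (31 − 6).
January 2012: 31 days.
February 2012: 29 days (leap year).
March 2012: 31 days.
April 2012: 30 days.
Then 11 days into May 2012.
Total: 25 + 31 + 29 + 31 + 30 + 11 = 157.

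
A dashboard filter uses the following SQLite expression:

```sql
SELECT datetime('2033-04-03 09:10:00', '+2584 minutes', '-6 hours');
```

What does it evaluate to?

2584 minutes = 43h 4m; +2584 minutes from 2033-04-03 09:10:00 is 2033-04-05 04:14:00 (crosses midnight).
-6 hours from 2033-04-05 04:14:00 is 2033-04-04 22:14:00 (crosses midnight).

2033-04-04 22:14:00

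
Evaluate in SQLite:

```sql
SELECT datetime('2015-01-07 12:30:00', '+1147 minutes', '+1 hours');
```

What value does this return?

2015-01-08 08:37:00

1147 minutes = 19h 7m; +1147 minutes from 2015-01-07 12:30:00 is 2015-01-08 07:37:00 (crosses midnight).
+1 hours from 2015-01-08 07:37:00 is 2015-01-08 08:37:00.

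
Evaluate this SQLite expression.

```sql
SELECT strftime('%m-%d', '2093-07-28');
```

`%m-%d` extracts the month-day: 07-28.

07-28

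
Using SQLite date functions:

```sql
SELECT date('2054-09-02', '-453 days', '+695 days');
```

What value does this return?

2055-05-02

Applying '-453 days' to 2054-09-02: counting 453 days back gives 2053-06-06.
Applying '+695 days' to 2053-06-06: counting 695 days forward gives 2055-05-02.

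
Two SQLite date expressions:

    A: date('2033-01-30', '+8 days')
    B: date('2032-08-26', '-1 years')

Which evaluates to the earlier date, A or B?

A = 2033-02-07.
B = 2031-08-26.
B is earlier.

B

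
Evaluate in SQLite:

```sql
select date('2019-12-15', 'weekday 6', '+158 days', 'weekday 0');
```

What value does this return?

`weekday 6` advances to the next Saturday; 2019-12-15 is a Sunday, so it moves forward to 2019-12-21.
Applying '+158 days' to 2019-12-21: counting 158 days forward gives 2020-05-27.
`weekday 0` advances to the next Sunday; 2020-05-27 is a Wednesday, so it moves forward to 2020-05-31.

2020-05-31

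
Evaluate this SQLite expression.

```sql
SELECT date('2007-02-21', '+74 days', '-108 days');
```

Applying '+74 days' to 2007-02-21: counting 74 days forward gives 2007-05-06.
Applying '-108 days' to 2007-05-06: counting 108 days back gives 2007-01-18.

2007-01-18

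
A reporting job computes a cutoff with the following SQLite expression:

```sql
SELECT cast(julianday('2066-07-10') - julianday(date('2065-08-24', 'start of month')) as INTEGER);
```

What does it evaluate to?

`start of month` rewinds 2065-08-24 to 2065-08-01.
30 days remain in August 2065 after the 1st (31 − 1).
Full months from September 2065 through June 2066 contribute their day counts.
Then 10 days into July 2066.
Total: 30 + 30 + 31 + 30 + 31 + 31 + 28 + 31 + 30 + 31 + 30 + 10 = 343.

343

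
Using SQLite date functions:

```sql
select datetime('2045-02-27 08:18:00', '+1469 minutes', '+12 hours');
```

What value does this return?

1469 minutes = 24h 29m; +1469 minutes from 2045-02-27 08:18:00 is 2045-02-28 08:47:00 (crosses midnight).
+12 hours from 2045-02-28 08:47:00 is 2045-02-28 20:47:00.

2045-02-28 20:47:00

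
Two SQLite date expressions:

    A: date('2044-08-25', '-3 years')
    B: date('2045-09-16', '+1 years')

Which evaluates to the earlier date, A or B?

A = 2041-08-25.
B = 2046-09-16.
A is earlier.

A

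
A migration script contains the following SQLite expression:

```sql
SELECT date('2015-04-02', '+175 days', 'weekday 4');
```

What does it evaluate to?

2015-09-24

Applying '+175 days' to 2015-04-02: counting 175 days forward gives 2015-09-24.
`weekday 4` advances to the next Thursday; 2015-09-24 is already a Thursday, so it stays at 2015-09-24.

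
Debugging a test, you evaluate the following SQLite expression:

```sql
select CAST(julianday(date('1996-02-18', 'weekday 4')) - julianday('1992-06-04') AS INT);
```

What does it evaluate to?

`weekday 4` advances to the next Thursday; 1996-02-18 is a Sunday, so it moves forward to 1996-02-22.
26 days remain in June 1992 after the 4th (30 − 4).
Full months from July 1992 through January 1996 contribute their day counts.
Then 22 days into February 1996.
Total: 26 + 31 + 31 + 30 + 31 + 30 + 31 + 31 + 28 + 31 + 30 + 31 + 30 + 31 + 31 + 30 + 31 + 30 + 31 + 31 + 28 + 31 + 30 + 31 + 30 + 31 + 31 + 30 + 31 + 30 + 31 + 31 + 28 + 31 + 30 + 31 + 30 + 31 + 31 + 30 + 31 + 30 + 31 + 31 + 22 = 1358.

1358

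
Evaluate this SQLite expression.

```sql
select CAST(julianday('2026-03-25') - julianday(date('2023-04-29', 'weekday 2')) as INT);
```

`weekday 2` advances to the next Tuesday; 2023-04-29 is a Saturday, so it moves forward to 2023-05-02.
29 days remain in May 2023 after the 2nd (31 − 2).
Full months from June 2023 through February 2026 contribute their day counts.
Then 25 days into March 2026.
Total: 29 + 30 + 31 + 31 + 30 + 31 + 30 + 31 + 31 + 29 + 31 + 30 + 31 + 30 + 31 + 31 + 30 + 31 + 30 + 31 + 31 + 28 + 31 + 30 + 31 + 30 + 31 + 31 + 30 + 31 + 30 + 31 + 31 + 28 + 25 = 1058.

1058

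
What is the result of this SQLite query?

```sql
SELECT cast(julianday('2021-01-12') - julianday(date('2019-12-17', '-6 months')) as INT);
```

Adding -6 months to 2019-12-17 gives 2019-06-17.
13 days remain in June 2019 after the 17th (30 − 17).
Full months from July 2019 through December 2020 contribute their day counts.
Then 12 days into January 2021.
Total: 13 + 31 + 31 + 30 + 31 + 30 + 31 + 31 + 29 + 31 + 30 + 31 + 30 + 31 + 31 + 30 + 31 + 30 + 31 + 12 = 575.

575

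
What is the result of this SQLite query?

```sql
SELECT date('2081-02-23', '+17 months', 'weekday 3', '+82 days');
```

2082-10-19

Adding +17 months to 2081-02-23 gives 2082-07-23.
`weekday 3` advances to the next Wednesday; 2082-07-23 is a Thursday, so it moves forward to 2082-07-29.
Applying '+82 days' to 2082-07-29: counting 82 days forward gives 2082-10-19.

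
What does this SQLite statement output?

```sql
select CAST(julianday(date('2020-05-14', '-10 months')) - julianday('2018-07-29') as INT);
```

Adding -10 months to 2020-05-14 gives 2019-07-14.
2 days remain in July 2018 after the 29th (31 − 29).
Full months from August 2018 through June 2019 contribute their day counts.
Then 14 days into July 2019.
Total: 2 + 31 + 30 + 31 + 30 + 31 + 31 + 28 + 31 + 30 + 31 + 30 + 14 = 350.

350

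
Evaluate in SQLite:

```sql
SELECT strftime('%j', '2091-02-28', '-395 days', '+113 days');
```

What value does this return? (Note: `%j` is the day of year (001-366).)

142

First apply '-395 days', '+113 days': 2091-02-28 → 2090-05-22.
Day-of-year for 2090-05-22: days since 2090-01-01 inclusive = 142, zero-padded to 142.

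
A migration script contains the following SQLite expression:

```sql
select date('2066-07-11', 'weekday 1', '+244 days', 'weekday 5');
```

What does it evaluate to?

2067-03-18

`weekday 1` advances to the next Monday; 2066-07-11 is a Sunday, so it moves forward to 2066-07-12.
Applying '+244 days' to 2066-07-12: counting 244 days forward gives 2067-03-13.
`weekday 5` advances to the next Friday; 2067-03-13 is a Sunday, so it moves forward to 2067-03-18.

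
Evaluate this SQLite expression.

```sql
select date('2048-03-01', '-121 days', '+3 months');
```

Applying '-121 days' to 2048-03-01: counting 121 days back gives 2047-11-01.
Adding +3 months to 2047-11-01 gives 2048-02-01.

2048-02-01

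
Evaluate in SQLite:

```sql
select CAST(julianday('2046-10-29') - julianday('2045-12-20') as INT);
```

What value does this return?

313

11 days remain in December 2045 after the 20th (31 − 20).
Full months from January 2046 through September 2046 contribute their day counts.
Then 29 days into October 2046.
Total: 11 + 31 + 28 + 31 + 30 + 31 + 30 + 31 + 31 + 30 + 29 = 313.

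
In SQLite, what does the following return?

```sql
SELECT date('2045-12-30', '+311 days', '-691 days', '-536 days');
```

2043-06-28

Applying '+311 days' to 2045-12-30: counting 311 days forward gives 2046-11-06.
Applying '-691 days' to 2046-11-06: counting 691 days back gives 2044-12-15.
Applying '-536 days' to 2044-12-15: counting 536 days back gives 2043-06-28.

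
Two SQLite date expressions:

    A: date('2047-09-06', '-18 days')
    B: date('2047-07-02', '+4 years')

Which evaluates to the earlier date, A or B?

A

A = 2047-08-19.
B = 2051-07-02.
A is earlier.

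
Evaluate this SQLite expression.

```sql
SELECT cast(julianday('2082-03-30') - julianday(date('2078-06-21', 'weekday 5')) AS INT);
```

1375

`weekday 5` advances to the next Friday; 2078-06-21 is a Tuesday, so it moves forward to 2078-06-24.
6 days remain in June 2078 after the 24th (30 − 24).
Full months from July 2078 through February 2082 contribute their day counts.
Then 30 days into March 2082.
Total: 6 + 31 + 31 + 30 + 31 + 30 + 31 + 31 + 28 + 31 + 30 + 31 + 30 + 31 + 31 + 30 + 31 + 30 + 31 + 31 + 29 + 31 + 30 + 31 + 30 + 31 + 31 + 30 + 31 + 30 + 31 + 31 + 28 + 31 + 30 + 31 + 30 + 31 + 31 + 30 + 31 + 30 + 31 + 31 + 28 + 30 = 1375.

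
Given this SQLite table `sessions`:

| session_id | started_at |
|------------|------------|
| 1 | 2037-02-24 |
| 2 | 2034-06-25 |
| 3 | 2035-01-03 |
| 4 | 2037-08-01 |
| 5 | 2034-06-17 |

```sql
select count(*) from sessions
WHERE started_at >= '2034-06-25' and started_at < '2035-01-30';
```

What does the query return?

Rows in [2034-06-25, 2035-01-30): 2034-06-25, 2035-01-03 → 2 rows.

2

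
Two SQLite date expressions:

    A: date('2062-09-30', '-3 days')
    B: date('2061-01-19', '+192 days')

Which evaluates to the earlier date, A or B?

B

A = 2062-09-27.
B = 2061-07-30.
B is earlier.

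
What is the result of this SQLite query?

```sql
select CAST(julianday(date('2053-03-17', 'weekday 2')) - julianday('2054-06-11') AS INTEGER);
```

`weekday 2` advances to the next Tuesday; 2053-03-17 is a Monday, so it moves forward to 2053-03-18.
13 days remain in March 2053 after the 18th (31 − 18).
Full months from April 2053 through May 2054 contribute their day counts.
Then 11 days into June 2054.
Total: 13 + 30 + 31 + 30 + 31 + 31 + 30 + 31 + 30 + 31 + 31 + 28 + 31 + 30 + 31 + 11 = 450.
The subtraction is earlier − later, so the result is −450 → -450.

-450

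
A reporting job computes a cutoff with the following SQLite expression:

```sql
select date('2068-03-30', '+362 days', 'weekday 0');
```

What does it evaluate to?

Applying '+362 days' to 2068-03-30: counting 362 days forward gives 2069-03-27.
`weekday 0` advances to the next Sunday; 2069-03-27 is a Wednesday, so it moves forward to 2069-03-31.

2069-03-31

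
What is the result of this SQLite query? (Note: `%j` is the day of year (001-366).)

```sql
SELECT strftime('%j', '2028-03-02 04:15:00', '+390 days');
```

086

First apply '+390 days': 2028-03-02 04:15:00 → 2029-03-27 04:15:00.
Day-of-year for 2029-03-27: days since 2029-01-01 inclusive = 86, zero-padded to 086.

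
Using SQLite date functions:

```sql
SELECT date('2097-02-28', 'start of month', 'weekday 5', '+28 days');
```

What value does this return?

`start of month` rewinds 2097-02-28 to 2097-02-01.
`weekday 5` advances to the next Friday; 2097-02-01 is already a Friday, so it stays at 2097-02-01.
February 2097 has 28 days; 27 remain after the 1st, so 28 days reach 2097-03-01.

2097-03-01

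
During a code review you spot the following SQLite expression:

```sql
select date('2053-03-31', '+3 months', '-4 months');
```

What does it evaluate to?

Adding +3 months to 2053-03-31 targets 2053-06-31. June 2053 has only 30 days, so SQLite normalizes the 1-day overflow forward to 2053-07-01.
Adding -4 months to 2053-07-01 gives 2053-03-01.

2053-03-01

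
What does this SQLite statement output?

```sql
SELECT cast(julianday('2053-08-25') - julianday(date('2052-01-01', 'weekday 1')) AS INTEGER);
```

`weekday 1` advances to the next Monday; 2052-01-01 is already a Monday, so it stays at 2052-01-01.
30 days remain in January 2052 after the 1st (31 − 1).
Full months from February 2052 through July 2053 contribute their day counts.
Then 25 days into August 2053.
Total: 30 + 29 + 31 + 30 + 31 + 30 + 31 + 31 + 30 + 31 + 30 + 31 + 31 + 28 + 31 + 30 + 31 + 30 + 31 + 25 = 602.

602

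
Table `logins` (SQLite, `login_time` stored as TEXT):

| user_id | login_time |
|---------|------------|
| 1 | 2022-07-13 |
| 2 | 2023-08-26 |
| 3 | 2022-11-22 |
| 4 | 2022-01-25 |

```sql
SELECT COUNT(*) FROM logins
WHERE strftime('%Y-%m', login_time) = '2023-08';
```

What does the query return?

Rows with year-month 2023-08: 2023-08-26 → 1.

1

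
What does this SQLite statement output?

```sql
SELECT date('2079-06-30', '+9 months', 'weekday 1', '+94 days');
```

2080-07-04

Adding +9 months to 2079-06-30 gives 2080-03-30.
`weekday 1` advances to the next Monday; 2080-03-30 is a Saturday, so it moves forward to 2080-04-01.
Applying '+94 days' to 2080-04-01: counting 94 days forward gives 2080-07-04.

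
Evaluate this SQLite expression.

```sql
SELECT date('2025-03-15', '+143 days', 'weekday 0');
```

Applying '+143 days' to 2025-03-15: counting 143 days forward gives 2025-08-05.
`weekday 0` advances to the next Sunday; 2025-08-05 is a Tuesday, so it moves forward to 2025-08-10.

2025-08-10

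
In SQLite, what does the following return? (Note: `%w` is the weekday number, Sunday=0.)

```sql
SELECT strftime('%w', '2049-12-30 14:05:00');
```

2049-12-30 is a Thursday; with Sunday=0 that is 4.

4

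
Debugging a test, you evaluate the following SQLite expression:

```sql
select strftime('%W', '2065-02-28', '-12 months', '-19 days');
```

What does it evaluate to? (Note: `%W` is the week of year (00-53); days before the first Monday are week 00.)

First apply '-12 months', '-19 days': 2065-02-28 → 2064-02-09.
2064-02-09 is a Saturday. SQLite's %W counts Mondays since the year started; the result is 05.

05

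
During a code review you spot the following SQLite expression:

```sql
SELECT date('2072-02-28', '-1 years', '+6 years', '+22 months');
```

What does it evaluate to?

Adding -1 year to 2072-02-28 gives 2071-02-28.
Adding +6 years to 2071-02-28 gives 2077-02-28.
Adding +22 months to 2077-02-28 gives 2078-12-28.

2078-12-28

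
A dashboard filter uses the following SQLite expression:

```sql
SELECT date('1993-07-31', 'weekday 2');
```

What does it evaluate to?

`weekday 2` advances to the next Tuesday; 1993-07-31 is a Saturday, so it moves forward to 1993-08-03.

1993-08-03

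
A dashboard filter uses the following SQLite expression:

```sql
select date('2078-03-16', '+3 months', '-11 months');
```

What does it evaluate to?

Adding +3 months to 2078-03-16 gives 2078-06-16.
Adding -11 months to 2078-06-16 gives 2077-07-16.

2077-07-16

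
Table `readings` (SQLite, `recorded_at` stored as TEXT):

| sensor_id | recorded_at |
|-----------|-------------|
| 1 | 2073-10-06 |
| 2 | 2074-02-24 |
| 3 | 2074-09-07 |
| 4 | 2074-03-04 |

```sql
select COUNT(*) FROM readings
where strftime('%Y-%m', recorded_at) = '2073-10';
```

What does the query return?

Rows with year-month 2073-10: 2073-10-06 → 1.

1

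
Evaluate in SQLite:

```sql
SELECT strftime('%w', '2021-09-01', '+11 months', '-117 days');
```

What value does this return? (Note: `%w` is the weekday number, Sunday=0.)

First apply '+11 months', '-117 days': 2021-09-01 → 2022-04-06.
2022-04-06 is a Wednesday; with Sunday=0 that is 3.

3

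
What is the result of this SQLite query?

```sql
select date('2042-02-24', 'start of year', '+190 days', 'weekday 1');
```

`start of year` rewinds 2042-02-24 to 2042-01-01.
Applying '+190 days' to 2042-01-01: counting 190 days forward gives 2042-07-10.
`weekday 1` advances to the next Monday; 2042-07-10 is a Thursday, so it moves forward to 2042-07-14.

2042-07-14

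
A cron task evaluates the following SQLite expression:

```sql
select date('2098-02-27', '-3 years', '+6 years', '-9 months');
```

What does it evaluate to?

2100-05-27

Adding -3 years to 2098-02-27 gives 2095-02-27.
Adding +6 years to 2095-02-27 gives 2101-02-27.
Adding -9 months to 2101-02-27 gives 2100-05-27.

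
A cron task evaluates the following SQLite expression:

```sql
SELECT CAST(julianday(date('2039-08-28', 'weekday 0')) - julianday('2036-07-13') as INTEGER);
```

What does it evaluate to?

`weekday 0` advances to the next Sunday; 2039-08-28 is already a Sunday, so it stays at 2039-08-28.
18 days remain in July 2036 after the 13th (31 − 13).
Full months from August 2036 through July 2039 contribute their day counts.
Then 28 days into August 2039.
Total: 18 + 31 + 30 + 31 + 30 + 31 + 31 + 28 + 31 + 30 + 31 + 30 + 31 + 31 + 30 + 31 + 30 + 31 + 31 + 28 + 31 + 30 + 31 + 30 + 31 + 31 + 30 + 31 + 30 + 31 + 31 + 28 + 31 + 30 + 31 + 30 + 31 + 28 = 1141.

1141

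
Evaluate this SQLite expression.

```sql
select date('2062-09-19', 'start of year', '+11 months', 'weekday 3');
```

`start of year` rewinds 2062-09-19 to 2062-01-01.
Adding +11 months to 2062-01-01 gives 2062-12-01.
`weekday 3` advances to the next Wednesday; 2062-12-01 is a Friday, so it moves forward to 2062-12-06.

2062-12-06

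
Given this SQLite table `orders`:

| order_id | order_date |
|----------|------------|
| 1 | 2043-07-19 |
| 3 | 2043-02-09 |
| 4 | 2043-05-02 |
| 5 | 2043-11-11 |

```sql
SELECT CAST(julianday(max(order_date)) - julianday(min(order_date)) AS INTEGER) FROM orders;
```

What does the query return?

MIN = 2043-02-09, MAX = 2043-11-11.
19 days remain in February 2043 after the 9th (28 − 9).
Full months from March 2043 through October 2043 contribute their day counts.
Then 11 days into November 2043.
Total: 19 + 31 + 30 + 31 + 30 + 31 + 31 + 30 + 31 + 11 = 275.

275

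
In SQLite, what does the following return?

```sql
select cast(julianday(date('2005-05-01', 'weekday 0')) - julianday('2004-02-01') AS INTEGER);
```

`weekday 0` advances to the next Sunday; 2005-05-01 is already a Sunday, so it stays at 2005-05-01.
28 days remain in February 2004 after the 1st (29 − 1).
Full months from March 2004 through April 2005 contribute their day counts.
Then 1 day into May 2005.
Total: 28 + 31 + 30 + 31 + 30 + 31 + 31 + 30 + 31 + 30 + 31 + 31 + 28 + 31 + 30 + 1 = 455.

455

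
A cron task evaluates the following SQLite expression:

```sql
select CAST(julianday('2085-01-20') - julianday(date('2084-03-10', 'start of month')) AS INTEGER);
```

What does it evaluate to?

`start of month` rewinds 2084-03-10 to 2084-03-01.
30 days remain in March 2084 after the 1st (31 − 1).
Full months from April 2084 through December 2084 contribute their day counts.
Then 20 days into January 2085.
Total: 30 + 30 + 31 + 30 + 31 + 31 + 30 + 31 + 30 + 31 + 20 = 325.

325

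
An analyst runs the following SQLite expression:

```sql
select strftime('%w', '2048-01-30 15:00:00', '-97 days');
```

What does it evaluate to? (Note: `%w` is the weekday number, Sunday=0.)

First apply '-97 days': 2048-01-30 15:00:00 → 2047-10-25 15:00:00.
2047-10-25 is a Friday; with Sunday=0 that is 5.

5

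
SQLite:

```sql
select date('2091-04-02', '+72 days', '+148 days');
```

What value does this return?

2091-11-08

Applying '+72 days' to 2091-04-02: counting 72 days forward gives 2091-06-13.
Applying '+148 days' to 2091-06-13: counting 148 days forward gives 2091-11-08.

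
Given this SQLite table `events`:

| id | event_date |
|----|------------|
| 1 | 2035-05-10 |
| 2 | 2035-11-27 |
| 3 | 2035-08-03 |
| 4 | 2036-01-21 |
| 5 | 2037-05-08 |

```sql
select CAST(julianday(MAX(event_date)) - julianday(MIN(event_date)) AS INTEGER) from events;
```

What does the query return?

729

MIN = 2035-05-10, MAX = 2037-05-08.
21 days remain in May 2035 after the 10th (31 − 10).
Full months from June 2035 through April 2037 contribute their day counts.
Then 8 days into May 2037.
Total: 21 + 30 + 31 + 31 + 30 + 31 + 30 + 31 + 31 + 29 + 31 + 30 + 31 + 30 + 31 + 31 + 30 + 31 + 30 + 31 + 31 + 28 + 31 + 30 + 8 = 729.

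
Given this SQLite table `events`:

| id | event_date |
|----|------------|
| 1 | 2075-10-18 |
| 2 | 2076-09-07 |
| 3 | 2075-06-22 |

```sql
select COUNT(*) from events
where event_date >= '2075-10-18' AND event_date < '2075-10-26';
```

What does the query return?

1

Rows in [2075-10-18, 2075-10-26): 2075-10-18 → 1 row.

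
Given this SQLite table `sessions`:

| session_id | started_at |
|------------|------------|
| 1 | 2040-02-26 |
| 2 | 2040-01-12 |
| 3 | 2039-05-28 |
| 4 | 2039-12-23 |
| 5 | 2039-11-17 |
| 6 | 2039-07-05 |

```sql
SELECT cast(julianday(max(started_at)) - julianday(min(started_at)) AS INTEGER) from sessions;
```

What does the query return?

MIN = 2039-05-28, MAX = 2040-02-26.
3 days remain in May 2039 after the 28th (31 − 28).
Full months from June 2039 through January 2040 contribute their day counts.
Then 26 days into February 2040.
Total: 3 + 30 + 31 + 31 + 30 + 31 + 30 + 31 + 31 + 26 = 274.

274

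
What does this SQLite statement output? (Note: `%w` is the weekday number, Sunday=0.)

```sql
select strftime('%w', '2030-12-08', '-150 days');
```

First apply '-150 days': 2030-12-08 → 2030-07-11.
2030-07-11 is a Thursday; with Sunday=0 that is 4.

4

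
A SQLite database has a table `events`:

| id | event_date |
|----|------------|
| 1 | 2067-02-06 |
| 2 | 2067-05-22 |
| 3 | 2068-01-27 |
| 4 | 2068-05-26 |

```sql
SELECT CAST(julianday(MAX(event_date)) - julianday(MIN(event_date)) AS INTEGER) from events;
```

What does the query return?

475

MIN = 2067-02-06, MAX = 2068-05-26.
22 days remain in February 2067 after the 6th (28 − 6).
Full months from March 2067 through April 2068 contribute their day counts.
Then 26 days into May 2068.
Total: 22 + 31 + 30 + 31 + 30 + 31 + 31 + 30 + 31 + 30 + 31 + 31 + 29 + 31 + 30 + 26 = 475.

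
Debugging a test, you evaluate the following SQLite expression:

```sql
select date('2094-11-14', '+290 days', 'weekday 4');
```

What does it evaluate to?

Applying '+290 days' to 2094-11-14: counting 290 days forward gives 2095-08-31.
`weekday 4` advances to the next Thursday; 2095-08-31 is a Wednesday, so it moves forward to 2095-09-01.

2095-09-01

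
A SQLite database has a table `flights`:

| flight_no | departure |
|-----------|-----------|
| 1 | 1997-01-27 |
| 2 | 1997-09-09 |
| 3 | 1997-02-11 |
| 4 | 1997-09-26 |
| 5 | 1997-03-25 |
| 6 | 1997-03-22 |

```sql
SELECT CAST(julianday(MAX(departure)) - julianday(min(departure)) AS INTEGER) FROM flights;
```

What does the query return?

242

MIN = 1997-01-27, MAX = 1997-09-26.
4 days remain in January 1997 after the 27th (31 − 27).
Full months from February 1997 through August 1997 contribute their day counts.
Then 26 days into September 1997.
Total: 4 + 28 + 31 + 30 + 31 + 30 + 31 + 31 + 26 = 242.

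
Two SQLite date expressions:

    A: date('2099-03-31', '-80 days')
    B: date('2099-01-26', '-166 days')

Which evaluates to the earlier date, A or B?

A = 2099-01-10.
B = 2098-08-13.
B is earlier.

B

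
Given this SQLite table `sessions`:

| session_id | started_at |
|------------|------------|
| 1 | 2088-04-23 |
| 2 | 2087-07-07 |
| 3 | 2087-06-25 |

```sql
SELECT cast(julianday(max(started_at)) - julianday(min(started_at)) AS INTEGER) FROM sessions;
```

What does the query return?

MIN = 2087-06-25, MAX = 2088-04-23.
5 days remain in June 2087 after the 25th (30 − 25).
Full months from July 2087 through March 2088 contribute their day counts.
Then 23 days into April 2088.
Total: 5 + 31 + 31 + 30 + 31 + 30 + 31 + 31 + 29 + 31 + 23 = 303.

303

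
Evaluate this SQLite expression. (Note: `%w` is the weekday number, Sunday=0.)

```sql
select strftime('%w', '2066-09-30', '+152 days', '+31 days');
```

First apply '+152 days', '+31 days': 2066-09-30 → 2067-04-01.
2067-04-01 is a Friday; with Sunday=0 that is 5.

5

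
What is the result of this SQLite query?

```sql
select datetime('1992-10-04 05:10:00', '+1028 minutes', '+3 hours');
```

1028 minutes = 17h 8m; +1028 minutes from 1992-10-04 05:10:00 is 1992-10-04 22:18:00.
+3 hours from 1992-10-04 22:18:00 is 1992-10-05 01:18:00 (crosses midnight).

1992-10-05 01:18:00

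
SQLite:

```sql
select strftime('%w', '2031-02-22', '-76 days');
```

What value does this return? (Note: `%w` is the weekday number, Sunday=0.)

0

First apply '-76 days': 2031-02-22 → 2030-12-08.
2030-12-08 is a Sunday; with Sunday=0 that is 0.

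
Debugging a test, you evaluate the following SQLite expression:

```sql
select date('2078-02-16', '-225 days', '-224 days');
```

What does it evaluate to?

2076-11-24

Applying '-225 days' to 2078-02-16: counting 225 days back gives 2077-07-06.
Applying '-224 days' to 2077-07-06: counting 224 days back gives 2076-11-24.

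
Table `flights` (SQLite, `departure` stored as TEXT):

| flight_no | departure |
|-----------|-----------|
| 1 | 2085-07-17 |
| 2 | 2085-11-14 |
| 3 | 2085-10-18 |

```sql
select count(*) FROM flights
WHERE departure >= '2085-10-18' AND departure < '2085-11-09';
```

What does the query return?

1

Rows in [2085-10-18, 2085-11-09): 2085-10-18 → 1 row.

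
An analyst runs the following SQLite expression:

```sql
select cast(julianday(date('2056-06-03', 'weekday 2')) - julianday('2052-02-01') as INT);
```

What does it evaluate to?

`weekday 2` advances to the next Tuesday; 2056-06-03 is a Saturday, so it moves forward to 2056-06-06.
28 days remain in February 2052 after the 1st (29 − 1).
Full months from March 2052 through May 2056 contribute their day counts.
Then 6 days into June 2056.
Total: 28 + 31 + 30 + 31 + 30 + 31 + 31 + 30 + 31 + 30 + 31 + 31 + 28 + 31 + 30 + 31 + 30 + 31 + 31 + 30 + 31 + 30 + 31 + 31 + 28 + 31 + 30 + 31 + 30 + 31 + 31 + 30 + 31 + 30 + 31 + 31 + 28 + 31 + 30 + 31 + 30 + 31 + 31 + 30 + 31 + 30 + 31 + 31 + 29 + 31 + 30 + 31 + 6 = 1587.

1587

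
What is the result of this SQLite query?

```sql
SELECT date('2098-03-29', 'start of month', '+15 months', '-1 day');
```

2099-05-31

`start of month` rewinds 2098-03-29 to 2098-03-01.
Adding +15 months to 2098-03-01 gives 2099-06-01.
Going back 1 day from 2099-06-01 reaches 2099-05-31 (last day of May, 31 days).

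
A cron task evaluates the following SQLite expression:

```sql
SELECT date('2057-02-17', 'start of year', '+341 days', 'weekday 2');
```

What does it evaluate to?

`start of year` rewinds 2057-02-17 to 2057-01-01.
Applying '+341 days' to 2057-01-01: counting 341 days forward gives 2057-12-08.
`weekday 2` advances to the next Tuesday; 2057-12-08 is a Saturday, so it moves forward to 2057-12-11.

2057-12-11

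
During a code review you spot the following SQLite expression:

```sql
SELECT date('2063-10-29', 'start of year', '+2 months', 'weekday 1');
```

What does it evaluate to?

`start of year` rewinds 2063-10-29 to 2063-01-01.
Adding +2 months to 2063-01-01 gives 2063-03-01.
`weekday 1` advances to the next Monday; 2063-03-01 is a Thursday, so it moves forward to 2063-03-05.

2063-03-05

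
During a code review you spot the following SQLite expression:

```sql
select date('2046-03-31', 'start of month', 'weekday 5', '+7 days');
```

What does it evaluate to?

2046-03-09

`start of month` rewinds 2046-03-31 to 2046-03-01.
`weekday 5` advances to the next Friday; 2046-03-01 is a Thursday, so it moves forward to 2046-03-02.
Advancing 7 more days within March lands on 2046-03-09.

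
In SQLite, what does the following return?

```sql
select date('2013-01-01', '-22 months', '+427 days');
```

Adding -22 months to 2013-01-01 gives 2011-03-01.
Applying '+427 days' to 2011-03-01: counting 427 days forward gives 2012-05-01.

2012-05-01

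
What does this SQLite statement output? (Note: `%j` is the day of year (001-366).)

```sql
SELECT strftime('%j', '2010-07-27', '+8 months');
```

086

First apply '+8 months': 2010-07-27 → 2011-03-27.
Day-of-year for 2011-03-27: days since 2011-01-01 inclusive = 86, zero-padded to 086.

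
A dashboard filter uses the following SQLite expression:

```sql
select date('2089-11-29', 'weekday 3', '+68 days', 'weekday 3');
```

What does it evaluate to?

2090-02-08

`weekday 3` advances to the next Wednesday; 2089-11-29 is a Tuesday, so it moves forward to 2089-11-30.
Applying '+68 days' to 2089-11-30: counting 68 days forward gives 2090-02-06.
`weekday 3` advances to the next Wednesday; 2090-02-06 is a Monday, so it moves forward to 2090-02-08.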